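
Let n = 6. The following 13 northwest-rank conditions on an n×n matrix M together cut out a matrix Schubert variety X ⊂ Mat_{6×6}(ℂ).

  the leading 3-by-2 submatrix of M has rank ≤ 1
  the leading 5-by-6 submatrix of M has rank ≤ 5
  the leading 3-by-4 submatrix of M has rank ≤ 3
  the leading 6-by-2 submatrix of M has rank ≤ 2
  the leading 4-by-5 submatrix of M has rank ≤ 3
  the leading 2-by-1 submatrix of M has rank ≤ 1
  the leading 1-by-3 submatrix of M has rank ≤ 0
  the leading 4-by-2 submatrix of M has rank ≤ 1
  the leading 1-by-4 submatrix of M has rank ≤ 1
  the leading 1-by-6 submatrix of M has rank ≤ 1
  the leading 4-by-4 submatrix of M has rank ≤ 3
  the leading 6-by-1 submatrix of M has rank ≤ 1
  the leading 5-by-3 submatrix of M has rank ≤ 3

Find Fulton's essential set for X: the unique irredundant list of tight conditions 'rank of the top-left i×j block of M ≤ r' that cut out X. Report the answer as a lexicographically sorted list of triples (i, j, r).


The tightest implied rank at each (i,j), from the 13 conditions:

  i=1: 0 | 0 | 0 | 1 | 1 | 1
  i=2: 1 | 1 | 1 | 2 | 2 | 2
  i=3: 1 | 1 | 2 | 3 | 3 | 3
  i=4: 1 | 1 | 2 | 3 | 3 | 4
  i=5: 1 | 2 | 3 | 4 | 4 | 5
  i=6: 1 | 2 | 3 | 4 | 5 | 6

so w = (4, 1, 3, 6, 2, 5).

|D(w)|=6, |Ess(w)|=3:

[(1, 3, 0), (4, 2, 1), (4, 5, 3)]


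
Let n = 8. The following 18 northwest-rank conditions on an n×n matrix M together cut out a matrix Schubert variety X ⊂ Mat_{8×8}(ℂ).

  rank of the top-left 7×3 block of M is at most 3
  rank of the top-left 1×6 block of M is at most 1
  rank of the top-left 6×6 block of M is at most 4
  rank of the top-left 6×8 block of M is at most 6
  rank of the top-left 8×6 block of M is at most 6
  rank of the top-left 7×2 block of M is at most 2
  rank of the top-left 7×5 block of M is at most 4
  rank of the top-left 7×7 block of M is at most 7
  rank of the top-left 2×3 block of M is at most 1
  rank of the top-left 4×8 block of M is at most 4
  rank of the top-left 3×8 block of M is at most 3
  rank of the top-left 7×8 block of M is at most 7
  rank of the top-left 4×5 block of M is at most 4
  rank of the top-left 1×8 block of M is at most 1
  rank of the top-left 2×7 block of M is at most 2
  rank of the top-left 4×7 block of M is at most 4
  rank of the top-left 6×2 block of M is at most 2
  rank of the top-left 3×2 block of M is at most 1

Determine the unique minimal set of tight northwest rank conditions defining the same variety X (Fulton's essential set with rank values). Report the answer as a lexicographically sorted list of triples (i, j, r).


The tightest implied rank at each (i,j), from the 18 conditions:

  1  1  1  1  1  1  1  1
  1  1  1  2  2  2  2  2
  1  1  2  3  3  3  3  3
  1  2  3  4  4  4  4  4
  1  2  3  4  4  4  5  5
  1  2  3  4  4  4  5  6
  1  2  3  4  4  5  6  7
  1  2  3  4  5  6  7  8

reading off 1-entries of Δ²R: w = (1, 4, 3, 2, 7, 8, 6, 5).

4 SE-corners of the 8-cell Rothe diagram give Ess(w):

[(2, 3, 1), (3, 2, 1), (6, 6, 4), (7, 5, 4)]


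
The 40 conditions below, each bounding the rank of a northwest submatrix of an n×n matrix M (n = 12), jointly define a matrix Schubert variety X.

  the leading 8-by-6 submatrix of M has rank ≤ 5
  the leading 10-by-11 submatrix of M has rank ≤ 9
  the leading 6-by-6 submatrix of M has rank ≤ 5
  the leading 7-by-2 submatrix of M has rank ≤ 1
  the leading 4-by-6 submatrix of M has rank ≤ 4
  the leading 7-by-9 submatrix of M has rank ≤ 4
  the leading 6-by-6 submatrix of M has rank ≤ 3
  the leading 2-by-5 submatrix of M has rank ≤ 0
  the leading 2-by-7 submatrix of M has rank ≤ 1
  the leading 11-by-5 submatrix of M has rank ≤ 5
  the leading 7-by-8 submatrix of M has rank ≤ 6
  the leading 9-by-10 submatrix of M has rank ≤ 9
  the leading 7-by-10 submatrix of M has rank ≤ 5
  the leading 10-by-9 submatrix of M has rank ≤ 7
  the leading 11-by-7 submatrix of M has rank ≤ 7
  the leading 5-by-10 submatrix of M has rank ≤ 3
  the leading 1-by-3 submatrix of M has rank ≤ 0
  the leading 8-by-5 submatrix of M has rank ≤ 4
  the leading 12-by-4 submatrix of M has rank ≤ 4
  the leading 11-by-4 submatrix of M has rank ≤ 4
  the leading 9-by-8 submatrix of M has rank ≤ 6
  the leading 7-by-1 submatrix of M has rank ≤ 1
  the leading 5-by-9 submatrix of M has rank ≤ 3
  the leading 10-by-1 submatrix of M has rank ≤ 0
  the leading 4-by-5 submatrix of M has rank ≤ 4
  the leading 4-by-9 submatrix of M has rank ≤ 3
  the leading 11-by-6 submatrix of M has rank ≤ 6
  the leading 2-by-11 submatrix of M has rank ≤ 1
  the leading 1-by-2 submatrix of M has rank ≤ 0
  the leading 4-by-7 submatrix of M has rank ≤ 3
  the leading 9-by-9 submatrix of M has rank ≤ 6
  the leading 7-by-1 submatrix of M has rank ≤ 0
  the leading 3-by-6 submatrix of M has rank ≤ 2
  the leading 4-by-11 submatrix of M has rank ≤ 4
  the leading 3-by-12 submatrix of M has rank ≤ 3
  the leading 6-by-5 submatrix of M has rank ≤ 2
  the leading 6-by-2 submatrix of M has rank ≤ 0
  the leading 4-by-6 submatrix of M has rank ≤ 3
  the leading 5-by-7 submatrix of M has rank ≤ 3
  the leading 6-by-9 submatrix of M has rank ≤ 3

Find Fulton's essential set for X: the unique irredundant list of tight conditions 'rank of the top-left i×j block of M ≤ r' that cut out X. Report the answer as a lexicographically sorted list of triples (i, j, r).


Recovering R(i,j) via the rank-extension bound from the 40 conditions:

  0  0  0  0  0  1  1  1  1  1  1  1
  0  0  0  0  0  1  1  1  1  1  1  2
  0  0  1  1  1  2  2  2  2  2  2  3
  0  0  1  2  2  3  3  3  3  3  3  4
  0  0  1  2  2  3  3  3  3  3  4  5
  0  0  1  2  2  3  3  3  3  4  5  6
  0  1  2  3  3  4  4  4  4  5  6  7
  0  1  2  3  4  5  5  5  5  6  7  8
  0  1  2  3  4  5  6  6  6  7  8  9
  0  1  2  3  4  5  6  7  7  8  9  10
  1  2  3  4  5  6  7  8  8  9  10  11
  1  2  3  4  5  6  7  8  9  10  11  12

hence w(1..12) = (6, 12, 3, 4, 11, 10, 2, 5, 7, 8, 1, 9).

Rothe diagram D(w) (36 cells), 7 SE-corners (essential conditions):

[(2, 5, 0), (2, 11, 1), (5, 10, 3), (6, 2, 0), (6, 5, 2), (6, 9, 3), (10, 1, 0)]


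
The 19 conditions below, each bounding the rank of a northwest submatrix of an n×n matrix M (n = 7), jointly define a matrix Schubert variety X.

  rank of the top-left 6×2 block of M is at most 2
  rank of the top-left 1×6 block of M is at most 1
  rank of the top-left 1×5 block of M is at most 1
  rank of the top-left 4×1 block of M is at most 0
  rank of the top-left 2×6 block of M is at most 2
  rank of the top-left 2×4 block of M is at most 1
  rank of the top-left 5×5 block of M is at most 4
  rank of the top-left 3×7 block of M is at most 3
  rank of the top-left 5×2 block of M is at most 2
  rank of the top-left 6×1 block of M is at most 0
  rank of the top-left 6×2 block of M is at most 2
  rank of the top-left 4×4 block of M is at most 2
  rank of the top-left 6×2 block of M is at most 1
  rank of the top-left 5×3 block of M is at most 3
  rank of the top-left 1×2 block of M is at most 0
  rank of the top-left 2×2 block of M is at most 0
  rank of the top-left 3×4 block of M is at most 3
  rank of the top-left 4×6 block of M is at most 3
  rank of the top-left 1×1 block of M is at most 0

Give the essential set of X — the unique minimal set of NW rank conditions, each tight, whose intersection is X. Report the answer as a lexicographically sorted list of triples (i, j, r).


Reconstructing r_w from the 19 given conditions:

  R[1]: 0 | 0 | 1 | 1 | 1 | 1 | 1
  R[2]: 0 | 0 | 1 | 1 | 2 | 2 | 2
  R[3]: 0 | 1 | 2 | 2 | 3 | 3 | 3
  R[4]: 0 | 1 | 2 | 2 | 3 | 3 | 4
  R[5]: 0 | 1 | 2 | 3 | 4 | 4 | 5
  R[6]: 0 | 1 | 2 | 3 | 4 | 5 | 6
  R[7]: 1 | 2 | 3 | 4 | 5 | 6 | 7

second differences of R give the permutation w = (3, 5, 2, 7, 4, 6, 1).

Fulton essential set (5 of the 11 Rothe cells):

[(2, 2, 0), (2, 4, 1), (4, 4, 2), (4, 6, 3), (6, 1, 0)]


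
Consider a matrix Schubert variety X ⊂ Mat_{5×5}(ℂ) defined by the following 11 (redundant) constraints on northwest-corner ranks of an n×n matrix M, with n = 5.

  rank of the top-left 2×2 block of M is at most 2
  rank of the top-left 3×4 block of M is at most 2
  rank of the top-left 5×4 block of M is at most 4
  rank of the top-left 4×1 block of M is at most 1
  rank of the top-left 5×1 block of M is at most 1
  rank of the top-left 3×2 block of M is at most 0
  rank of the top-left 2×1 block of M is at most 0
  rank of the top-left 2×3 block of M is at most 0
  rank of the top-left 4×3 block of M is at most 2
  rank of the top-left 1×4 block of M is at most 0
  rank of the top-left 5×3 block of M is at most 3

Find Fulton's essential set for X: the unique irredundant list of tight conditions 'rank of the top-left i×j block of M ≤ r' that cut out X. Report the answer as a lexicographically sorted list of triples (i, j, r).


Reconstructing r_w from the 11 given conditions:

  i=1: 0, 0, 0, 0, 1
  i=2: 0, 0, 0, 1, 2
  i=3: 0, 0, 1, 2, 3
  i=4: 1, 1, 2, 3, 4
  i=5: 1, 2, 3, 4, 5

reading off 1-entries of Δ²R: w = (5, 4, 3, 1, 2).

Fulton essential set (3 of the 9 Rothe cells):

[(1, 4, 0), (2, 3, 0), (3, 2, 0)]


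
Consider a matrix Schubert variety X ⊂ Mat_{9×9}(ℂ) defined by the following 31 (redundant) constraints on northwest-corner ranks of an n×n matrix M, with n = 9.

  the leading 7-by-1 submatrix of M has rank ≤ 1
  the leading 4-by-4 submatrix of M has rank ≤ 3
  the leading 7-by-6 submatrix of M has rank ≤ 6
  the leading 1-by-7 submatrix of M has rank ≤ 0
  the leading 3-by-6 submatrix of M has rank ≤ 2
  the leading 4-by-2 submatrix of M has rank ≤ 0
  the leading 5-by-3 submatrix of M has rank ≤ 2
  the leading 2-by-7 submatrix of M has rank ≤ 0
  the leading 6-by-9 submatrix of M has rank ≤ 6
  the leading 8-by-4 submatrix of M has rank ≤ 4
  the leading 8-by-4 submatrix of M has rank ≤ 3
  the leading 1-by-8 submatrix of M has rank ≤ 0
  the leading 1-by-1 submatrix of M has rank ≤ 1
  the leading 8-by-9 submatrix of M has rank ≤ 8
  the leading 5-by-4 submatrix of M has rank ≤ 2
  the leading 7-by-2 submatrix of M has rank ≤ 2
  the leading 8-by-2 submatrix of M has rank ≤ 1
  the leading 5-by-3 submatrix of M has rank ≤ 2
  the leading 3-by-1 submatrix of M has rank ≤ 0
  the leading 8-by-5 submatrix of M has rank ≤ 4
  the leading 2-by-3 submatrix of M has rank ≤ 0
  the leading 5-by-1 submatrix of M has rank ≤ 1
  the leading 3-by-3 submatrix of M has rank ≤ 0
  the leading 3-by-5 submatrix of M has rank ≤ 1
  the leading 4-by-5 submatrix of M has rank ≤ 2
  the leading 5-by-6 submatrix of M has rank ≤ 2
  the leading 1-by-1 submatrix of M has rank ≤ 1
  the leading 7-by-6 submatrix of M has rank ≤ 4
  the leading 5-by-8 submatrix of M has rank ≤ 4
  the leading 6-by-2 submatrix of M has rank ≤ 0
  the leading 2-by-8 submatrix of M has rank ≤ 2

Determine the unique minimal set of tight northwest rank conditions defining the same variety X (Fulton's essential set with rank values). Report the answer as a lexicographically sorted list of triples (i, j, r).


Recovering R(i,j) via the rank-extension bound from the 31 conditions:

  i=1: 0, 0, 0, 0, 0, 0, 0, 0, 1
  i=2: 0, 0, 0, 0, 0, 0, 0, 1, 2
  i=3: 0, 0, 0, 1, 1, 1, 1, 2, 3
  i=4: 0, 0, 1, 2, 2, 2, 2, 3, 4
  i=5: 0, 0, 1, 2, 2, 2, 3, 4, 5
  i=6: 0, 0, 1, 2, 3, 3, 4, 5, 6
  i=7: 1, 1, 2, 3, 4, 4, 5, 6, 7
  i=8: 1, 1, 2, 3, 4, 5, 6, 7, 8
  i=9: 1, 2, 3, 4, 5, 6, 7, 8, 9

giving w = (9, 8, 4, 3, 7, 5, 1, 6, 2) via Δ²R.

|D(w)|=27, |Ess(w)|=6:

[(1, 8, 0), (2, 7, 0), (3, 3, 0), (5, 6, 2), (6, 2, 0), (8, 2, 1)]


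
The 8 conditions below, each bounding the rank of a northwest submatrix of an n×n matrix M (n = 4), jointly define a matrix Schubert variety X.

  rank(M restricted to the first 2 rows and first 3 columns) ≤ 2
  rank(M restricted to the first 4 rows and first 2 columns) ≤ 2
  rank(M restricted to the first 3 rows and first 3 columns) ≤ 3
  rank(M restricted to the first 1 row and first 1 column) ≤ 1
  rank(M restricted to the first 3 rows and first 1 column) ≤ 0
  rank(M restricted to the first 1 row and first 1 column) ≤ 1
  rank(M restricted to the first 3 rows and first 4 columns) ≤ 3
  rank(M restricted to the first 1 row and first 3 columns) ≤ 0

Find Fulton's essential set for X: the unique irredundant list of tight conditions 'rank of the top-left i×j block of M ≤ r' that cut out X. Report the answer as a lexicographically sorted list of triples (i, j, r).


The tightest implied rank at each (i,j), from the 8 conditions:

  i=1: 0  0  0  1
  i=2: 0  1  1  2
  i=3: 0  1  2  3
  i=4: 1  2  3  4

hence w(1..4) = (4, 2, 3, 1).

Rothe diagram D(w) (5 cells), 2 SE-corners (essential conditions):

[(1, 3, 0), (3, 1, 0)]


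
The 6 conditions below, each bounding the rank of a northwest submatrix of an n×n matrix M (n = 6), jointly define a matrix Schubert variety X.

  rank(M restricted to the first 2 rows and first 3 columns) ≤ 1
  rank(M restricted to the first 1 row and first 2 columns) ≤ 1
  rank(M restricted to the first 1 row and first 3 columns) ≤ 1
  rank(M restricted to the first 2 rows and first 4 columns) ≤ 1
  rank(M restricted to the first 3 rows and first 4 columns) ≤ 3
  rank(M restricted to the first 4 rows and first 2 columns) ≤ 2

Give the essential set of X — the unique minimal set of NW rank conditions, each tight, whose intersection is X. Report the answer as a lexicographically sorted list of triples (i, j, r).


Propagating the 6 rank bounds to every northwest block:

  row 1: 1 | 1 | 1 | 1 | 1 | 1
  row 2: 1 | 1 | 1 | 1 | 2 | 2
  row 3: 1 | 2 | 2 | 2 | 3 | 3
  row 4: 1 | 2 | 3 | 3 | 4 | 4
  row 5: 1 | 2 | 3 | 4 | 5 | 5
  row 6: 1 | 2 | 3 | 4 | 5 | 6

so w = (1, 5, 2, 3, 4, 6).

ℓ(w)=3; the 1 essential cell (i,j,r):

[(2, 4, 1)]


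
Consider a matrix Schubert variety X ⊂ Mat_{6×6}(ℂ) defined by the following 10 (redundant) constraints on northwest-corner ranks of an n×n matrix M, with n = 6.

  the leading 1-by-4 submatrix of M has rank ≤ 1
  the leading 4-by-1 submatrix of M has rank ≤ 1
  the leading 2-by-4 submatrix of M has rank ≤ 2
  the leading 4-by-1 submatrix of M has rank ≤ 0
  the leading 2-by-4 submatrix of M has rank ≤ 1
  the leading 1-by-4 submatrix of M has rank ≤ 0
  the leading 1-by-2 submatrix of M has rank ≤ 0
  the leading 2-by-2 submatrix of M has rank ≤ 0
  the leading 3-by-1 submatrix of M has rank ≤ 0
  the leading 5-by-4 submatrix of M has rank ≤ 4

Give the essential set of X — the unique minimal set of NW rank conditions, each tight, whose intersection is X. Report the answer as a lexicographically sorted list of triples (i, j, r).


Reconstructing r_w from the 10 given conditions:

  row 1: 0 | 0 | 0 | 0 | 1 | 1
  row 2: 0 | 0 | 1 | 1 | 2 | 2
  row 3: 0 | 1 | 2 | 2 | 3 | 3
  row 4: 0 | 1 | 2 | 3 | 4 | 4
  row 5: 1 | 2 | 3 | 4 | 5 | 5
  row 6: 1 | 2 | 3 | 4 | 5 | 6

second differences of R give the permutation w = (5, 3, 2, 4, 1, 6).

ℓ(w)=8; the 3 essential cells (i,j,r):

[(1, 4, 0), (2, 2, 0), (4, 1, 0)]


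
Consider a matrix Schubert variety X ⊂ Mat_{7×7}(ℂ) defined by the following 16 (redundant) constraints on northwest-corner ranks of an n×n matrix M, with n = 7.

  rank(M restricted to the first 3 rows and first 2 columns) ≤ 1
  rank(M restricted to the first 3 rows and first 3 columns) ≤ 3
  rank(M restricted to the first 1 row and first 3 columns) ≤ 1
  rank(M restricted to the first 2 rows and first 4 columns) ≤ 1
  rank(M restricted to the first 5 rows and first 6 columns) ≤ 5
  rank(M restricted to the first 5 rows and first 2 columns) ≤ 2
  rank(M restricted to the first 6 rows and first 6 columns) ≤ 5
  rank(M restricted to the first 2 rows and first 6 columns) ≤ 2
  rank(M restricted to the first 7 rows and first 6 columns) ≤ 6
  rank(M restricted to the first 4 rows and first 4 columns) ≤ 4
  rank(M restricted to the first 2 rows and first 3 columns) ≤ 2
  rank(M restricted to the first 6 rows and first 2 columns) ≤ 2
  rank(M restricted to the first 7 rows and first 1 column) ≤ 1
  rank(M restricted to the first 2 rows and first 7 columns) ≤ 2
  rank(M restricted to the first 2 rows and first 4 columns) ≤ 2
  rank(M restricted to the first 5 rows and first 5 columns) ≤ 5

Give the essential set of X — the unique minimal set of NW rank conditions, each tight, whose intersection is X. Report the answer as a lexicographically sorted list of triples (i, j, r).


Reconstructing r_w from the 16 given conditions:

  R[1]: 1 | 1 | 1 | 1 | 1 | 1 | 1
  R[2]: 1 | 1 | 1 | 1 | 2 | 2 | 2
  R[3]: 1 | 1 | 2 | 2 | 3 | 3 | 3
  R[4]: 1 | 2 | 3 | 3 | 4 | 4 | 4
  R[5]: 1 | 2 | 3 | 4 | 5 | 5 | 5
  R[6]: 1 | 2 | 3 | 4 | 5 | 5 | 6
  R[7]: 1 | 2 | 3 | 4 | 5 | 6 | 7

reading off 1-entries of Δ²R: w = (1, 5, 3, 2, 4, 7, 6).

3 SE-corners of the 5-cell Rothe diagram give Ess(w):

[(2, 4, 1), (3, 2, 1), (6, 6, 5)]


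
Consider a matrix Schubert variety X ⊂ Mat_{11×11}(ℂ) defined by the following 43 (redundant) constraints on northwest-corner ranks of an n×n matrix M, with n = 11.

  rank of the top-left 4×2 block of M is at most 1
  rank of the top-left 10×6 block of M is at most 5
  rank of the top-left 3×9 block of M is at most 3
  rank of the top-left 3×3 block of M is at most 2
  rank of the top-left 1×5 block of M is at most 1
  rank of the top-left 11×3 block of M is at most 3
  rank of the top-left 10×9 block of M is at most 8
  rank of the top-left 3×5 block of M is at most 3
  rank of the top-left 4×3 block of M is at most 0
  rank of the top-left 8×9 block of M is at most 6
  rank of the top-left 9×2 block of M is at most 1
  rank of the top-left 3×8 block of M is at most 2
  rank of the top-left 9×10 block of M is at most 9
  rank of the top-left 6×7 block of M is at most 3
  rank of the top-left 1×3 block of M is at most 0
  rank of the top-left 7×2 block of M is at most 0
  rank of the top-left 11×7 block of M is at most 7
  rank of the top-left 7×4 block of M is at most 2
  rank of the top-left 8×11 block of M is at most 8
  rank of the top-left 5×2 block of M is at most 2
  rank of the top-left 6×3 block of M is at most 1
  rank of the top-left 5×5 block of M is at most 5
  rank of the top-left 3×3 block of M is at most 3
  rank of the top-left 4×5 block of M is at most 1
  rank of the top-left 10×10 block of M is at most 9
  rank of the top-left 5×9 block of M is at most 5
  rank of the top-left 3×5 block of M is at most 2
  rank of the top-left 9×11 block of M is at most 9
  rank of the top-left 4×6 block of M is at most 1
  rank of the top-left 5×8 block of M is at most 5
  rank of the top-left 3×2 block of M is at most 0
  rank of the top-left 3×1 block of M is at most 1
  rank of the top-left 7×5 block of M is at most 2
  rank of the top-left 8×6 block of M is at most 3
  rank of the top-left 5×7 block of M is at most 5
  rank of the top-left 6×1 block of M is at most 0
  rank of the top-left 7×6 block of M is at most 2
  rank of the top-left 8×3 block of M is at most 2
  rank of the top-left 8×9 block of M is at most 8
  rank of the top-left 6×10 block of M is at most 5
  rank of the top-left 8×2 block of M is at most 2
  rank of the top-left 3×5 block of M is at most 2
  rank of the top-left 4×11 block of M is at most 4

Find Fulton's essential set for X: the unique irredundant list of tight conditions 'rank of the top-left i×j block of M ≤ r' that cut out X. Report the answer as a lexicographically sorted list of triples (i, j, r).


Recovering R(i,j) via the rank-extension bound from the 43 conditions:

  i=1: 0  0  0  1  1  1  1  1  1  1  1
  i=2: 0  0  0  1  1  1  2  2  2  2  2
  i=3: 0  0  0  1  1  1  2  2  3  3  3
  i=4: 0  0  0  1  1  1  2  3  4  4  4
  i=5: 0  0  1  2  2  2  3  4  5  5  5
  i=6: 0  0  1  2  2  2  3  4  5  5  6
  i=7: 0  0  1  2  2  2  3  4  5  6  7
  i=8: 1  1  2  3  3  3  4  5  6  7  8
  i=9: 1  1  2  3  4  4  5  6  7  8  9
  i=10: 1  2  3  4  5  5  6  7  8  9  10
  i=11: 1  2  3  4  5  6  7  8  9  10  11

reading off 1-entries of Δ²R: w = (4, 7, 9, 8, 3, 11, 10, 1, 5, 2, 6).

D(w) has 31 cells with 7 SE-corners; essential set:

[(3, 8, 2), (4, 3, 0), (4, 6, 1), (6, 10, 5), (7, 2, 0), (7, 6, 2), (9, 2, 1)]


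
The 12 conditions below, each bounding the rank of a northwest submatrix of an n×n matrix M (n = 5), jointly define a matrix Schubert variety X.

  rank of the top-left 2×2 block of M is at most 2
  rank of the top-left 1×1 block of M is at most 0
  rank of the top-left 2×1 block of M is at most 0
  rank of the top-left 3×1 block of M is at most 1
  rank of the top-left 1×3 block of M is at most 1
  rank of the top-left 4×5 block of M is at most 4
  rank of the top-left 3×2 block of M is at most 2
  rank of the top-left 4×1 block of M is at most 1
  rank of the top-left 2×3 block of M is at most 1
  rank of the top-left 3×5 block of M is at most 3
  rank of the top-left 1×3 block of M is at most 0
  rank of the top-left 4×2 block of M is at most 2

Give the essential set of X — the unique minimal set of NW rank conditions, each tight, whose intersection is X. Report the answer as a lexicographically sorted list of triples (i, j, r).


The tightest implied rank at each (i,j), from the 12 conditions:

  row 1: 0 | 0 | 0 | 1 | 1
  row 2: 0 | 1 | 1 | 2 | 2
  row 3: 1 | 2 | 2 | 3 | 3
  row 4: 1 | 2 | 3 | 4 | 4
  row 5: 1 | 2 | 3 | 4 | 5

reading off 1-entries of Δ²R: w = (4, 2, 1, 3, 5).

2 SE-corners of the 4-cell Rothe diagram give Ess(w):

[(1, 3, 0), (2, 1, 0)]


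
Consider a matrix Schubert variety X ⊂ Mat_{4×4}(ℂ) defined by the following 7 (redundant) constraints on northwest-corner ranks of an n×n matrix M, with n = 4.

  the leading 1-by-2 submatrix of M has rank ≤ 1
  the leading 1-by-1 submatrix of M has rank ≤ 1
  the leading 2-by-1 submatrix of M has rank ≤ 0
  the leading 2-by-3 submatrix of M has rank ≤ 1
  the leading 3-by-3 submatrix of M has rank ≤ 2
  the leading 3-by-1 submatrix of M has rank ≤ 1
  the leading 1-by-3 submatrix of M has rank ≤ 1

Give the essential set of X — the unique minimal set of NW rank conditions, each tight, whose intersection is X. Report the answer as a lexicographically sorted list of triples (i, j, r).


Rank table r_w(4×4) implied by the 7 constraints:

  0  1  1  1
  0  1  1  2
  1  2  2  3
  1  2  3  4

so w = (2, 4, 1, 3).

ℓ(w)=3; the 2 essential cells (i,j,r):

[(2, 1, 0), (2, 3, 1)]


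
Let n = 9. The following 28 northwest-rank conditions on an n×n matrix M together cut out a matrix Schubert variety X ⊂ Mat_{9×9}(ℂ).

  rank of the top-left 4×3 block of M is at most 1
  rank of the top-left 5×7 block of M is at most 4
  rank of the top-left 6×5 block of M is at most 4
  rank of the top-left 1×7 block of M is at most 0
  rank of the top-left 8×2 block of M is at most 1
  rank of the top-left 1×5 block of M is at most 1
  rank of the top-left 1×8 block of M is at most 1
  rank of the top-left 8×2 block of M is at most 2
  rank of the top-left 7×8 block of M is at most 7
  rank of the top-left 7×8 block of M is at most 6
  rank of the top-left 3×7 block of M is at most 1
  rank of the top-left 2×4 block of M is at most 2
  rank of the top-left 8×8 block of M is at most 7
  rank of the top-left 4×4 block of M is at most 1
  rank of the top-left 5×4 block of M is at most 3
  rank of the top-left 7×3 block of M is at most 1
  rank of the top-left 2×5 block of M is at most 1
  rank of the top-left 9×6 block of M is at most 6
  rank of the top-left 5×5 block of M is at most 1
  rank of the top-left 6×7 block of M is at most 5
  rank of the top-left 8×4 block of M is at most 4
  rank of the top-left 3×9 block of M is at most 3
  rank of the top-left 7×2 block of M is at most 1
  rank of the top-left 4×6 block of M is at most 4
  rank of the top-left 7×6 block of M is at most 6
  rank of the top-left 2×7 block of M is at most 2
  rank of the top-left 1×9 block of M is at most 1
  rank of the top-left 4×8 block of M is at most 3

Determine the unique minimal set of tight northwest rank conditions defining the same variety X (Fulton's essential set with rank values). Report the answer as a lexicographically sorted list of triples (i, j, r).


Reconstructing r_w from the 28 given conditions:

  i=1: 0 | 0 | 0 | 0 | 0 | 0 | 0 | 1 | 1
  i=2: 1 | 1 | 1 | 1 | 1 | 1 | 1 | 2 | 2
  i=3: 1 | 1 | 1 | 1 | 1 | 1 | 1 | 2 | 3
  i=4: 1 | 1 | 1 | 1 | 1 | 2 | 2 | 3 | 4
  i=5: 1 | 1 | 1 | 1 | 1 | 2 | 3 | 4 | 5
  i=6: 1 | 1 | 1 | 2 | 2 | 3 | 4 | 5 | 6
  i=7: 1 | 1 | 1 | 2 | 3 | 4 | 5 | 6 | 7
  i=8: 1 | 1 | 2 | 3 | 4 | 5 | 6 | 7 | 8
  i=9: 1 | 2 | 3 | 4 | 5 | 6 | 7 | 8 | 9

hence w(1..9) = (8, 1, 9, 6, 7, 4, 5, 3, 2).

Fulton essential set (5 of the 26 Rothe cells):

[(1, 7, 0), (3, 7, 1), (5, 5, 1), (7, 3, 1), (8, 2, 1)]


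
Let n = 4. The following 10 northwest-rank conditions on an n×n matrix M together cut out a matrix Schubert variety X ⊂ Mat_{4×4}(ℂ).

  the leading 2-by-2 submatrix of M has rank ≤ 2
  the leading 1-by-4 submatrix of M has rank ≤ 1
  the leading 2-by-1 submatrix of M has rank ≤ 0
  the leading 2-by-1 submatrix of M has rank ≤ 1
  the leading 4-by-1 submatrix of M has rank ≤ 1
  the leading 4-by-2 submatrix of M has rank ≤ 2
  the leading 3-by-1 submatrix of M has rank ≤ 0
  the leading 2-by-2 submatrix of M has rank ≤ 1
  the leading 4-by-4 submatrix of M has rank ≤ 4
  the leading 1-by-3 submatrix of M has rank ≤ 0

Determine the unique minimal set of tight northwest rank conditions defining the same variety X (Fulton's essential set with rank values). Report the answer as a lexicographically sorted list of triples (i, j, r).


The tightest implied rank at each (i,j), from the 10 conditions:

  0  0  0  1
  0  1  1  2
  0  1  2  3
  1  2  3  4

reading off 1-entries of Δ²R: w = (4, 2, 3, 1).

Rothe diagram D(w) (5 cells), 2 SE-corners (essential conditions):

[(1, 3, 0), (3, 1, 0)]


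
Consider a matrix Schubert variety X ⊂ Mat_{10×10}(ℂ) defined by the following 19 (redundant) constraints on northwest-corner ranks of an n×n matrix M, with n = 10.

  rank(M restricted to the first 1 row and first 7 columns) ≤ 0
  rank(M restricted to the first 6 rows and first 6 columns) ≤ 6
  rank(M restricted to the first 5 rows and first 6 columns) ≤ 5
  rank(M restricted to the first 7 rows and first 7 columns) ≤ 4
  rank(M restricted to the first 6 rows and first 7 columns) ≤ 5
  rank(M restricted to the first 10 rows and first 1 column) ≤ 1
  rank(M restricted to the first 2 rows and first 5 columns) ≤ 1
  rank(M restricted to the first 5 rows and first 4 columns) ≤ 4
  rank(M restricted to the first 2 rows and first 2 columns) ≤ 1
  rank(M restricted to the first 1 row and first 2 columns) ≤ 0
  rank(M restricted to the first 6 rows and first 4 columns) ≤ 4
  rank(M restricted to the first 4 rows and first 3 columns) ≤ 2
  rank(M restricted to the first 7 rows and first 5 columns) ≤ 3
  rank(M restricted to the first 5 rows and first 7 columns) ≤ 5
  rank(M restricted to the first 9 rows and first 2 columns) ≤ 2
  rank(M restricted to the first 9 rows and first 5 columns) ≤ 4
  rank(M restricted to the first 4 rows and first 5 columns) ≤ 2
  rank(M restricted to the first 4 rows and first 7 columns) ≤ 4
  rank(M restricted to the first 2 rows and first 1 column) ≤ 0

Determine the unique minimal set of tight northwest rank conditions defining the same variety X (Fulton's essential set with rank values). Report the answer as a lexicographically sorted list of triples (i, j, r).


The tightest implied rank at each (i,j), from the 19 conditions:

  0 0 0 0 0 0 0 1 1 1
  0 1 1 1 1 1 1 2 2 2
  1 2 2 2 2 2 2 3 3 3
  1 2 2 2 2 3 3 4 4 4
  1 2 3 3 3 4 4 5 5 5
  1 2 3 3 3 4 4 5 6 6
  1 2 3 3 3 4 4 5 6 7
  1 2 3 4 4 5 5 6 7 8
  1 2 3 4 4 5 6 7 8 9
  1 2 3 4 5 6 7 8 9 10

the unique w with this rank table is (8, 2, 1, 6, 3, 9, 10, 4, 7, 5).

D(w) has 18 cells with 6 SE-corners; essential set:

[(1, 7, 0), (2, 1, 0), (4, 5, 2), (7, 5, 3), (7, 7, 4), (9, 5, 4)]


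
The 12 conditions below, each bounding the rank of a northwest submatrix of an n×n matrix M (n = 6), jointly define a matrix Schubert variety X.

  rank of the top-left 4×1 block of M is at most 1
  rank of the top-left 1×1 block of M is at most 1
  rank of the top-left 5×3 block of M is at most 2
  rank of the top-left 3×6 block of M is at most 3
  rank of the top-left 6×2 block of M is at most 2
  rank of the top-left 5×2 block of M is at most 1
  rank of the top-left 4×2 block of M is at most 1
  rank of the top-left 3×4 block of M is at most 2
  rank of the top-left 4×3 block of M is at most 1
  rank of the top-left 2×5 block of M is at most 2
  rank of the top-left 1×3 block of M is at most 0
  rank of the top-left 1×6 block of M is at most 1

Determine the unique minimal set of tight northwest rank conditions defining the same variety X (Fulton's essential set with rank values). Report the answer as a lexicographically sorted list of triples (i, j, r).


Rank table r_w(6×6) implied by the 12 constraints:

  i=1: 0, 0, 0, 1, 1, 1
  i=2: 1, 1, 1, 2, 2, 2
  i=3: 1, 1, 1, 2, 3, 3
  i=4: 1, 1, 1, 2, 3, 4
  i=5: 1, 1, 2, 3, 4, 5
  i=6: 1, 2, 3, 4, 5, 6

the unique w with this rank table is (4, 1, 5, 6, 3, 2).

|D(w)|=8, |Ess(w)|=3:

[(1, 3, 0), (4, 3, 1), (5, 2, 1)]


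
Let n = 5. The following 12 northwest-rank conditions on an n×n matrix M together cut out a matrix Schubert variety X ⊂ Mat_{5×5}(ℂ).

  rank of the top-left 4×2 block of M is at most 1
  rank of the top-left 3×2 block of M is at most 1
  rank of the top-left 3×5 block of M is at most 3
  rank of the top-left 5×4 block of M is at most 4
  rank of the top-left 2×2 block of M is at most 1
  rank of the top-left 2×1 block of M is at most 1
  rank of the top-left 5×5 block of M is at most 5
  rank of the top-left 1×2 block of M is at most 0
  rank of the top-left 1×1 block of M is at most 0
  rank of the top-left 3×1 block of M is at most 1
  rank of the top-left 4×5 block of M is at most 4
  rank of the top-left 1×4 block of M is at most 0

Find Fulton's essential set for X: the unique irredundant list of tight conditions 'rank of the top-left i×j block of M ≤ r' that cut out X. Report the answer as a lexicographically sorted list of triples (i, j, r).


Rank table r_w(5×5) implied by the 12 constraints:

  0 0 0 0 1
  1 1 1 1 2
  1 1 2 2 3
  1 1 2 3 4
  1 2 3 4 5

so w = (5, 1, 3, 4, 2).

Fulton essential set (2 of the 6 Rothe cells):

[(1, 4, 0), (4, 2, 1)]


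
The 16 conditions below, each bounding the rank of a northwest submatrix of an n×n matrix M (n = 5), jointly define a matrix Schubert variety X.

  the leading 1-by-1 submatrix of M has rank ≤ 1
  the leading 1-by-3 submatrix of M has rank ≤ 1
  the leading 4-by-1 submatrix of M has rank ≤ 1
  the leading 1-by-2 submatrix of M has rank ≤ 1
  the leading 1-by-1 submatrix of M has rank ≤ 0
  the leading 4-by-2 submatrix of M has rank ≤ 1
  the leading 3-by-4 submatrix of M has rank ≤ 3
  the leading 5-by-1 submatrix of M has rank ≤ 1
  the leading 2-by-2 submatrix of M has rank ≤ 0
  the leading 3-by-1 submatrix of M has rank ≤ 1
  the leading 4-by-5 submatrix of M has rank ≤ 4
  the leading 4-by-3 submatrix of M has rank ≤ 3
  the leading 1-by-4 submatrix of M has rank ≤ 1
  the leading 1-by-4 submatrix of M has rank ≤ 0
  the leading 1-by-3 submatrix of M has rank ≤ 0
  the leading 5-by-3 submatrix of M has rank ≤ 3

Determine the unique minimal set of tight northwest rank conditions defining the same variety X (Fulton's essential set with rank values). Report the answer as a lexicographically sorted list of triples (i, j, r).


Reconstructing r_w from the 16 given conditions:

  row 1: 0 | 0 | 0 | 0 | 1
  row 2: 0 | 0 | 1 | 1 | 2
  row 3: 1 | 1 | 2 | 2 | 3
  row 4: 1 | 1 | 2 | 3 | 4
  row 5: 1 | 2 | 3 | 4 | 5

so w = (5, 3, 1, 4, 2).

|D(w)|=7, |Ess(w)|=3:

[(1, 4, 0), (2, 2, 0), (4, 2, 1)]


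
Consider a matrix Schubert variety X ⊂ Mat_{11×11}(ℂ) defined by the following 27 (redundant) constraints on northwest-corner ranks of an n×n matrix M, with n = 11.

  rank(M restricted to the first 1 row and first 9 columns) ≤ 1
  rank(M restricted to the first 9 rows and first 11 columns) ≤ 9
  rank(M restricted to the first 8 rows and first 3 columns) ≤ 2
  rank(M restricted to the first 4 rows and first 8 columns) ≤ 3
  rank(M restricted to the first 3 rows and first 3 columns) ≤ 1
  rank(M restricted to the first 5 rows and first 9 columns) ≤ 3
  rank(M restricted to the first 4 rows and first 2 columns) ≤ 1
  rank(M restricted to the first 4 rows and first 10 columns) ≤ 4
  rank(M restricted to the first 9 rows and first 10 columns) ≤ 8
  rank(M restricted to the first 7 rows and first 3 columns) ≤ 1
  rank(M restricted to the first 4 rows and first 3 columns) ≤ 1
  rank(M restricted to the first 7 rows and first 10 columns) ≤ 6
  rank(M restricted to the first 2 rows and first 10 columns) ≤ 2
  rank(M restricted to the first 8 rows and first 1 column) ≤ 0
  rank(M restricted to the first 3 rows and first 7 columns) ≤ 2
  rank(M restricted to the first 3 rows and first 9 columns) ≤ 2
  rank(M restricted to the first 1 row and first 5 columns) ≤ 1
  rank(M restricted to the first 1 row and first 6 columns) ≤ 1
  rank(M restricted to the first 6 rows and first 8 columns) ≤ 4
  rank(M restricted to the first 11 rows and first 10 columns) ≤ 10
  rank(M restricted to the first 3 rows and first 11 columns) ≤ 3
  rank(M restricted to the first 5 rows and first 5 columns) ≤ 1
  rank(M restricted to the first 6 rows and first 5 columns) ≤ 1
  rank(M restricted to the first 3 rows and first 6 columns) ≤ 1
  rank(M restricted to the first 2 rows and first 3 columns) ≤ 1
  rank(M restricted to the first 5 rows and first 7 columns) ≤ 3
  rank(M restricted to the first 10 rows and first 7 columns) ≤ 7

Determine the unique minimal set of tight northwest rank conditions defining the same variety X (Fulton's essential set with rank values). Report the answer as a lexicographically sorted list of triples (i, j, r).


Propagating the 27 rank bounds to every northwest block:

  row 1: 0, 1, 1, 1, 1, 1, 1, 1, 1, 1, 1
  row 2: 0, 1, 1, 1, 1, 1, 2, 2, 2, 2, 2
  row 3: 0, 1, 1, 1, 1, 1, 2, 2, 2, 3, 3
  row 4: 0, 1, 1, 1, 1, 2, 3, 3, 3, 4, 4
  row 5: 0, 1, 1, 1, 1, 2, 3, 3, 3, 4, 5
  row 6: 0, 1, 1, 1, 1, 2, 3, 4, 4, 5, 6
  row 7: 0, 1, 1, 2, 2, 3, 4, 5, 5, 6, 7
  row 8: 0, 1, 2, 3, 3, 4, 5, 6, 6, 7, 8
  row 9: 1, 2, 3, 4, 4, 5, 6, 7, 7, 8, 9
  row 10: 1, 2, 3, 4, 5, 6, 7, 8, 8, 9, 10
  row 11: 1, 2, 3, 4, 5, 6, 7, 8, 9, 10, 11

giving w = (2, 7, 10, 6, 11, 8, 4, 3, 1, 5, 9) via Δ²R.

D(w) has 30 cells with 6 SE-corners; essential set:

[(3, 6, 1), (3, 9, 2), (5, 9, 3), (6, 5, 1), (7, 3, 1), (8, 1, 0)]


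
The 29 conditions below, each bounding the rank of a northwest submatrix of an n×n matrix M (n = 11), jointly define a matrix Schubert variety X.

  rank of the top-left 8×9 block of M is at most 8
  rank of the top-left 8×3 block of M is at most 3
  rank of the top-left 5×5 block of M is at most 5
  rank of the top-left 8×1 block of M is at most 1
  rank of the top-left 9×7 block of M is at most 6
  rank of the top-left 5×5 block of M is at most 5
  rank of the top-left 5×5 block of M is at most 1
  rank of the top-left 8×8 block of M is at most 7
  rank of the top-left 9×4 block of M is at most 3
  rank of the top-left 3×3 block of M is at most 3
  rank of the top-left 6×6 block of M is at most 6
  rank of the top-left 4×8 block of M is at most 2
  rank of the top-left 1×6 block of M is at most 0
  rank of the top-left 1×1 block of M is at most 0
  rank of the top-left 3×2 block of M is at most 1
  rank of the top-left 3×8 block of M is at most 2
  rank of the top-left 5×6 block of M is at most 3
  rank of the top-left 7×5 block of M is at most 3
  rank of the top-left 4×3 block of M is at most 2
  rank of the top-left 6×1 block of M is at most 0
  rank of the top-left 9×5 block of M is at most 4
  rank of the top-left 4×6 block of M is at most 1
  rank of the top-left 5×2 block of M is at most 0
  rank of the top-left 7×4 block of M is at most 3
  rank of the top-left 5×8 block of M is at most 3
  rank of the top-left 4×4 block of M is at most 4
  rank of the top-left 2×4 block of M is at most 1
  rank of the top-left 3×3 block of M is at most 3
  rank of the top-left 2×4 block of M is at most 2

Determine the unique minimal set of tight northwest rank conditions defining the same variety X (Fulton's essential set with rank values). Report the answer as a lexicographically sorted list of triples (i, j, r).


Propagating the 29 rank bounds to every northwest block:

  row 1: 0 | 0 | 0 | 0 | 0 | 0 | 1 | 1 | 1 | 1 | 1
  row 2: 0 | 0 | 1 | 1 | 1 | 1 | 2 | 2 | 2 | 2 | 2
  row 3: 0 | 0 | 1 | 1 | 1 | 1 | 2 | 2 | 3 | 3 | 3
  row 4: 0 | 0 | 1 | 1 | 1 | 1 | 2 | 2 | 3 | 4 | 4
  row 5: 0 | 0 | 1 | 1 | 1 | 2 | 3 | 3 | 4 | 5 | 5
  row 6: 0 | 1 | 2 | 2 | 2 | 3 | 4 | 4 | 5 | 6 | 6
  row 7: 1 | 2 | 3 | 3 | 3 | 4 | 5 | 5 | 6 | 7 | 7
  row 8: 1 | 2 | 3 | 3 | 4 | 5 | 6 | 6 | 7 | 8 | 8
  row 9: 1 | 2 | 3 | 3 | 4 | 5 | 6 | 7 | 8 | 9 | 9
  row 10: 1 | 2 | 3 | 4 | 5 | 6 | 7 | 8 | 9 | 10 | 10
  row 11: 1 | 2 | 3 | 4 | 5 | 6 | 7 | 8 | 9 | 10 | 11

so w = (7, 3, 9, 10, 6, 2, 1, 5, 8, 4, 11).

Rothe diagram D(w) (27 cells), 7 SE-corners (essential conditions):

[(1, 6, 0), (4, 6, 1), (4, 8, 2), (5, 2, 0), (5, 5, 1), (6, 1, 0), (9, 4, 3)]


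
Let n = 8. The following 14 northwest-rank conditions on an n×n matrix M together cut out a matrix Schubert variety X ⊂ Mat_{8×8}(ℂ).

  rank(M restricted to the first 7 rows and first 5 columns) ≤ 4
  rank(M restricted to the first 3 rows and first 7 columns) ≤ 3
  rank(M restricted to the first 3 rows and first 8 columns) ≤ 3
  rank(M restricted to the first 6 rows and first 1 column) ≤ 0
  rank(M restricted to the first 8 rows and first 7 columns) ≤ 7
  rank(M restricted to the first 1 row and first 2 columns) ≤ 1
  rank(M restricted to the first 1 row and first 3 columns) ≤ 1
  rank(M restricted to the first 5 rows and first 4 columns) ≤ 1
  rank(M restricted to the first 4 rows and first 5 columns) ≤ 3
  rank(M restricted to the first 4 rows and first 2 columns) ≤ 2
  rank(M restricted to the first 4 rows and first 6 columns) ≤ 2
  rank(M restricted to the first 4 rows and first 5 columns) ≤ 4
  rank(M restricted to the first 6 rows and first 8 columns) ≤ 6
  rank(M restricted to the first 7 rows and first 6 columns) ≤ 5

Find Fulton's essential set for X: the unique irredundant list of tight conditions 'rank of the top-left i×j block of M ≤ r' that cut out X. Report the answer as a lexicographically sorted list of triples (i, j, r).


Computing R[i][j] = min implied NW-rank bound (n=8, 14 conditions):

  row 1: 0, 1, 1, 1, 1, 1, 1, 1
  row 2: 0, 1, 1, 1, 2, 2, 2, 2
  row 3: 0, 1, 1, 1, 2, 2, 3, 3
  row 4: 0, 1, 1, 1, 2, 2, 3, 4
  row 5: 0, 1, 1, 1, 2, 3, 4, 5
  row 6: 0, 1, 2, 2, 3, 4, 5, 6
  row 7: 1, 2, 3, 3, 4, 5, 6, 7
  row 8: 1, 2, 3, 4, 5, 6, 7, 8

so w = (2, 5, 7, 8, 6, 3, 1, 4).

|D(w)|=16, |Ess(w)|=3:

[(4, 6, 2), (5, 4, 1), (6, 1, 0)]


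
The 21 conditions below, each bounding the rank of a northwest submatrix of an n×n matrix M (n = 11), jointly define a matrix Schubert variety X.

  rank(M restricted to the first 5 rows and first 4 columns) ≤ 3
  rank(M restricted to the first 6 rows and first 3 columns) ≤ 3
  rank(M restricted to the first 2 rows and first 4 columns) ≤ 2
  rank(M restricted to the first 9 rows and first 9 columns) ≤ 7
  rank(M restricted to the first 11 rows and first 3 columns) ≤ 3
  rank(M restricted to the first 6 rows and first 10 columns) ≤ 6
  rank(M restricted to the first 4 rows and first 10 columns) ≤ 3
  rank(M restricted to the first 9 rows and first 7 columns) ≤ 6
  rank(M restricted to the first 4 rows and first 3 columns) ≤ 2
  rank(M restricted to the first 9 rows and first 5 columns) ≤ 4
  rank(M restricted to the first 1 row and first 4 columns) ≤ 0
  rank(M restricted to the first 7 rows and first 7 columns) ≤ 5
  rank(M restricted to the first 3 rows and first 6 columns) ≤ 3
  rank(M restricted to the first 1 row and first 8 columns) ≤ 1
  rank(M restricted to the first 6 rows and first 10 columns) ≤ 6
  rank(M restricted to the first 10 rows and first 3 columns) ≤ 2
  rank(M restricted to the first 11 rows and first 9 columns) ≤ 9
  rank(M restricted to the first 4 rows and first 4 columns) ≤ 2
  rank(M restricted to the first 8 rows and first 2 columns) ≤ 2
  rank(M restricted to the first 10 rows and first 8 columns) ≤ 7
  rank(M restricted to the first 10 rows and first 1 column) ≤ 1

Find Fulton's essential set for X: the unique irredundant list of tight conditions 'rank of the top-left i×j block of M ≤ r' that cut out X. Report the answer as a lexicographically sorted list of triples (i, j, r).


Propagating the 21 rank bounds to every northwest block:

  R[1]: 0  0  0  0  1  1  1  1  1  1  1
  R[2]: 1  1  1  1  2  2  2  2  2  2  2
  R[3]: 1  2  2  2  3  3  3  3  3  3  3
  R[4]: 1  2  2  2  3  3  3  3  3  3  4
  R[5]: 1  2  2  3  4  4  4  4  4  4  5
  R[6]: 1  2  2  3  4  5  5  5  5  5  6
  R[7]: 1  2  2  3  4  5  5  6  6  6  7
  R[8]: 1  2  2  3  4  5  6  7  7  7  8
  R[9]: 1  2  2  3  4  5  6  7  7  8  9
  R[10]: 1  2  2  3  4  5  6  7  8  9  10
  R[11]: 1  2  3  4  5  6  7  8  9  10  11

hence w(1..11) = (5, 1, 2, 11, 4, 6, 8, 7, 10, 9, 3).

ℓ(w)=19; the 6 essential cells (i,j,r):

[(1, 4, 0), (4, 4, 2), (4, 10, 3), (7, 7, 5), (9, 9, 7), (10, 3, 2)]
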